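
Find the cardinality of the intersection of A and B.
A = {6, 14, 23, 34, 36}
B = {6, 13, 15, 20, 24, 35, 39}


Set A = {6, 14, 23, 34, 36}
Set B = {6, 13, 15, 20, 24, 35, 39}
A ∩ B = {6}
|A ∩ B| = 1

1


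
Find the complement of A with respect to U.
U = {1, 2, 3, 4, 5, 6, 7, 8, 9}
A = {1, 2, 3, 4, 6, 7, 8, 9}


Universal set U = {1, 2, 3, 4, 5, 6, 7, 8, 9}
Set A = {1, 2, 3, 4, 6, 7, 8, 9}
A' = U \ A = elements in U but not in A
Checking each element of U:
1 (in A, exclude), 2 (in A, exclude), 3 (in A, exclude), 4 (in A, exclude), 5 (not in A, include), 6 (in A, exclude), 7 (in A, exclude), 8 (in A, exclude), 9 (in A, exclude)
A' = {5}

{5}


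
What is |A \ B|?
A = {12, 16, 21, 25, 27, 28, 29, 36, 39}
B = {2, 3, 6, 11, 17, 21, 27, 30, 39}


Set A = {12, 16, 21, 25, 27, 28, 29, 36, 39}
Set B = {2, 3, 6, 11, 17, 21, 27, 30, 39}
A \ B = {12, 16, 25, 28, 29, 36}
|A \ B| = 6

6


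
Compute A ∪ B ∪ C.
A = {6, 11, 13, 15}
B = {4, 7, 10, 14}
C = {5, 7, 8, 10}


Set A = {6, 11, 13, 15}
Set B = {4, 7, 10, 14}
Set C = {5, 7, 8, 10}
First, A ∪ B = {4, 6, 7, 10, 11, 13, 14, 15}
Then, (A ∪ B) ∪ C = {4, 5, 6, 7, 8, 10, 11, 13, 14, 15}

{4, 5, 6, 7, 8, 10, 11, 13, 14, 15}


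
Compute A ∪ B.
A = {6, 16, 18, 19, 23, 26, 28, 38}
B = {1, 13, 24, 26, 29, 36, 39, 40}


Set A = {6, 16, 18, 19, 23, 26, 28, 38}
Set B = {1, 13, 24, 26, 29, 36, 39, 40}
A ∪ B includes all elements in either set.
Elements from A: {6, 16, 18, 19, 23, 26, 28, 38}
Elements from B not already included: {1, 13, 24, 29, 36, 39, 40}
A ∪ B = {1, 6, 13, 16, 18, 19, 23, 24, 26, 28, 29, 36, 38, 39, 40}

{1, 6, 13, 16, 18, 19, 23, 24, 26, 28, 29, 36, 38, 39, 40}


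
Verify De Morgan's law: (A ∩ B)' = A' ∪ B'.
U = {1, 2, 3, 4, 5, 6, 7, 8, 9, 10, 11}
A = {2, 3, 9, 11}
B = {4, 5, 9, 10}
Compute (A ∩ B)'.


U = {1, 2, 3, 4, 5, 6, 7, 8, 9, 10, 11}
A = {2, 3, 9, 11}, B = {4, 5, 9, 10}
A ∩ B = {9}
(A ∩ B)' = U \ (A ∩ B) = {1, 2, 3, 4, 5, 6, 7, 8, 10, 11}
Verification via A' ∪ B': A' = {1, 4, 5, 6, 7, 8, 10}, B' = {1, 2, 3, 6, 7, 8, 11}
A' ∪ B' = {1, 2, 3, 4, 5, 6, 7, 8, 10, 11} ✓

{1, 2, 3, 4, 5, 6, 7, 8, 10, 11}


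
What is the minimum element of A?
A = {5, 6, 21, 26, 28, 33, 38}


Set A = {5, 6, 21, 26, 28, 33, 38}
Elements in ascending order: 5, 6, 21, 26, 28, 33, 38
The smallest element is 5.

5


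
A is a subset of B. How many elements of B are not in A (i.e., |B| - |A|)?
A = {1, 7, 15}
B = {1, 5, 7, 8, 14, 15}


Set A = {1, 7, 15}, |A| = 3
Set B = {1, 5, 7, 8, 14, 15}, |B| = 6
Since A ⊆ B: B \ A = {5, 8, 14}
|B| - |A| = 6 - 3 = 3

3


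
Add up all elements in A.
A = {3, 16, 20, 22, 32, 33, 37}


Set A = {3, 16, 20, 22, 32, 33, 37}
Sum = 3 + 16 + 20 + 22 + 32 + 33 + 37 = 163

163


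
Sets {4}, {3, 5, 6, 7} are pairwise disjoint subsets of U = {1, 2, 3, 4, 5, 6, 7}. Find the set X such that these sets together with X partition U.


U = {1, 2, 3, 4, 5, 6, 7}
Shown blocks: {4}, {3, 5, 6, 7}
A partition's blocks are pairwise disjoint and cover U, so the missing block = U \ (union of shown blocks).
Union of shown blocks: {3, 4, 5, 6, 7}
Missing block = U \ (union) = {1, 2}

{1, 2}


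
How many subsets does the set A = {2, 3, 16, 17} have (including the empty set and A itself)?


Set A = {2, 3, 16, 17}
|A| = 4
The power set P(A) contains all subsets of A.
|P(A)| = 2^|A| = 2^4 = 16

16


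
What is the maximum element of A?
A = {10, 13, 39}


Set A = {10, 13, 39}
Elements in ascending order: 10, 13, 39
The largest element is 39.

39


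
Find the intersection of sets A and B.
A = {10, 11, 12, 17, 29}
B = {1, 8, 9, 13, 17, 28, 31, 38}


Set A = {10, 11, 12, 17, 29}
Set B = {1, 8, 9, 13, 17, 28, 31, 38}
A ∩ B includes only elements in both sets.
Check each element of A against B:
10 ✗, 11 ✗, 12 ✗, 17 ✓, 29 ✗
A ∩ B = {17}

{17}


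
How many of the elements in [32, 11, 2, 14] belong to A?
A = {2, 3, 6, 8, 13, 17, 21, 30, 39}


Set A = {2, 3, 6, 8, 13, 17, 21, 30, 39}
Candidates: [32, 11, 2, 14]
Check each candidate:
32 ∉ A, 11 ∉ A, 2 ∈ A, 14 ∉ A
Count of candidates in A: 1

1


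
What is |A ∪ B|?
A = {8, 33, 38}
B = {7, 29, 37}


Set A = {8, 33, 38}, |A| = 3
Set B = {7, 29, 37}, |B| = 3
A ∩ B = {}, |A ∩ B| = 0
|A ∪ B| = |A| + |B| - |A ∩ B| = 3 + 3 - 0 = 6

6


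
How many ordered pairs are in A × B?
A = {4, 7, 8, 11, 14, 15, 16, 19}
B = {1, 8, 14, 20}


Set A = {4, 7, 8, 11, 14, 15, 16, 19} has 8 elements.
Set B = {1, 8, 14, 20} has 4 elements.
|A × B| = |A| × |B| = 8 × 4 = 32

32


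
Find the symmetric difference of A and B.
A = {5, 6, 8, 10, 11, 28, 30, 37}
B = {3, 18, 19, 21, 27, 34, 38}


Set A = {5, 6, 8, 10, 11, 28, 30, 37}
Set B = {3, 18, 19, 21, 27, 34, 38}
A △ B = (A \ B) ∪ (B \ A)
Elements in A but not B: {5, 6, 8, 10, 11, 28, 30, 37}
Elements in B but not A: {3, 18, 19, 21, 27, 34, 38}
A △ B = {3, 5, 6, 8, 10, 11, 18, 19, 21, 27, 28, 30, 34, 37, 38}

{3, 5, 6, 8, 10, 11, 18, 19, 21, 27, 28, 30, 34, 37, 38}


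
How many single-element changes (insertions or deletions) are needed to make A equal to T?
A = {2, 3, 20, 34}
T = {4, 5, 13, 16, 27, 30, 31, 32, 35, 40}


Set A = {2, 3, 20, 34}
Set T = {4, 5, 13, 16, 27, 30, 31, 32, 35, 40}
Elements to remove from A (in A, not in T): {2, 3, 20, 34} → 4 removals
Elements to add to A (in T, not in A): {4, 5, 13, 16, 27, 30, 31, 32, 35, 40} → 10 additions
Total edits = 4 + 10 = 14

14


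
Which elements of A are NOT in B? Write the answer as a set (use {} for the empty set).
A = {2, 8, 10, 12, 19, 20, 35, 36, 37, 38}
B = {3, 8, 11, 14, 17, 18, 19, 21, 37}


Set A = {2, 8, 10, 12, 19, 20, 35, 36, 37, 38}
Set B = {3, 8, 11, 14, 17, 18, 19, 21, 37}
Check each element of A against B:
2 ∉ B (include), 8 ∈ B, 10 ∉ B (include), 12 ∉ B (include), 19 ∈ B, 20 ∉ B (include), 35 ∉ B (include), 36 ∉ B (include), 37 ∈ B, 38 ∉ B (include)
Elements of A not in B: {2, 10, 12, 20, 35, 36, 38}

{2, 10, 12, 20, 35, 36, 38}


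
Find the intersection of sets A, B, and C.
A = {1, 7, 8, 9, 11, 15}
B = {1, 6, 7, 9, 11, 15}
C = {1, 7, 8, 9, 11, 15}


Set A = {1, 7, 8, 9, 11, 15}
Set B = {1, 6, 7, 9, 11, 15}
Set C = {1, 7, 8, 9, 11, 15}
First, A ∩ B = {1, 7, 9, 11, 15}
Then, (A ∩ B) ∩ C = {1, 7, 9, 11, 15}

{1, 7, 9, 11, 15}


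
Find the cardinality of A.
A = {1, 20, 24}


Set A = {1, 20, 24}
Listing elements: 1, 20, 24
Counting: 3 elements
|A| = 3

3


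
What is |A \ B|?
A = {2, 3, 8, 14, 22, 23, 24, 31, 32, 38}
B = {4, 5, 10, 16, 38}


Set A = {2, 3, 8, 14, 22, 23, 24, 31, 32, 38}
Set B = {4, 5, 10, 16, 38}
A \ B = {2, 3, 8, 14, 22, 23, 24, 31, 32}
|A \ B| = 9

9


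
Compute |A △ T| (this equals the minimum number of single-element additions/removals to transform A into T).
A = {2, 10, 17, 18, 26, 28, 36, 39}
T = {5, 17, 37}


Set A = {2, 10, 17, 18, 26, 28, 36, 39}
Set T = {5, 17, 37}
Elements to remove from A (in A, not in T): {2, 10, 18, 26, 28, 36, 39} → 7 removals
Elements to add to A (in T, not in A): {5, 37} → 2 additions
Total edits = 7 + 2 = 9

9


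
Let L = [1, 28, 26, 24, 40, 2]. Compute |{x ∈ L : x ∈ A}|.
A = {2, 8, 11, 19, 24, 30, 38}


Set A = {2, 8, 11, 19, 24, 30, 38}
Candidates: [1, 28, 26, 24, 40, 2]
Check each candidate:
1 ∉ A, 28 ∉ A, 26 ∉ A, 24 ∈ A, 40 ∉ A, 2 ∈ A
Count of candidates in A: 2

2


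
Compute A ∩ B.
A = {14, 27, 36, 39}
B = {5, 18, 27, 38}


Set A = {14, 27, 36, 39}
Set B = {5, 18, 27, 38}
A ∩ B includes only elements in both sets.
Check each element of A against B:
14 ✗, 27 ✓, 36 ✗, 39 ✗
A ∩ B = {27}

{27}


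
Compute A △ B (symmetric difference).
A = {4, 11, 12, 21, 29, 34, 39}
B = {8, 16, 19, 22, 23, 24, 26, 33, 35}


Set A = {4, 11, 12, 21, 29, 34, 39}
Set B = {8, 16, 19, 22, 23, 24, 26, 33, 35}
A △ B = (A \ B) ∪ (B \ A)
Elements in A but not B: {4, 11, 12, 21, 29, 34, 39}
Elements in B but not A: {8, 16, 19, 22, 23, 24, 26, 33, 35}
A △ B = {4, 8, 11, 12, 16, 19, 21, 22, 23, 24, 26, 29, 33, 34, 35, 39}

{4, 8, 11, 12, 16, 19, 21, 22, 23, 24, 26, 29, 33, 34, 35, 39}


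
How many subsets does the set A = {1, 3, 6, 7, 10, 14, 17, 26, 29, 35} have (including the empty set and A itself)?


Set A = {1, 3, 6, 7, 10, 14, 17, 26, 29, 35}
|A| = 10
The power set P(A) contains all subsets of A.
|P(A)| = 2^|A| = 2^10 = 1024

1024


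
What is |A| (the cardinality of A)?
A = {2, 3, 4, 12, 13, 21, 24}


Set A = {2, 3, 4, 12, 13, 21, 24}
Listing elements: 2, 3, 4, 12, 13, 21, 24
Counting: 7 elements
|A| = 7

7


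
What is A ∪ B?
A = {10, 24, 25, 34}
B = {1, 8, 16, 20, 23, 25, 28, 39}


Set A = {10, 24, 25, 34}
Set B = {1, 8, 16, 20, 23, 25, 28, 39}
A ∪ B includes all elements in either set.
Elements from A: {10, 24, 25, 34}
Elements from B not already included: {1, 8, 16, 20, 23, 28, 39}
A ∪ B = {1, 8, 10, 16, 20, 23, 24, 25, 28, 34, 39}

{1, 8, 10, 16, 20, 23, 24, 25, 28, 34, 39}


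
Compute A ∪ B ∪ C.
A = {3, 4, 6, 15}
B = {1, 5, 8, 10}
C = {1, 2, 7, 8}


Set A = {3, 4, 6, 15}
Set B = {1, 5, 8, 10}
Set C = {1, 2, 7, 8}
First, A ∪ B = {1, 3, 4, 5, 6, 8, 10, 15}
Then, (A ∪ B) ∪ C = {1, 2, 3, 4, 5, 6, 7, 8, 10, 15}

{1, 2, 3, 4, 5, 6, 7, 8, 10, 15}


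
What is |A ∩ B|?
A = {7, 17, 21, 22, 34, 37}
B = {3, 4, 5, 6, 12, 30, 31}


Set A = {7, 17, 21, 22, 34, 37}
Set B = {3, 4, 5, 6, 12, 30, 31}
A ∩ B = {}
|A ∩ B| = 0

0


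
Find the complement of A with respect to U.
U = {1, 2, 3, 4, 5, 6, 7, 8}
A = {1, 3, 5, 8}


Universal set U = {1, 2, 3, 4, 5, 6, 7, 8}
Set A = {1, 3, 5, 8}
A' = U \ A = elements in U but not in A
Checking each element of U:
1 (in A, exclude), 2 (not in A, include), 3 (in A, exclude), 4 (not in A, include), 5 (in A, exclude), 6 (not in A, include), 7 (not in A, include), 8 (in A, exclude)
A' = {2, 4, 6, 7}

{2, 4, 6, 7}


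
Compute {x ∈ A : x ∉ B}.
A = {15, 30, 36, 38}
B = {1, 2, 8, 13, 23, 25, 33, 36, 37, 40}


Set A = {15, 30, 36, 38}
Set B = {1, 2, 8, 13, 23, 25, 33, 36, 37, 40}
Check each element of A against B:
15 ∉ B (include), 30 ∉ B (include), 36 ∈ B, 38 ∉ B (include)
Elements of A not in B: {15, 30, 38}

{15, 30, 38}


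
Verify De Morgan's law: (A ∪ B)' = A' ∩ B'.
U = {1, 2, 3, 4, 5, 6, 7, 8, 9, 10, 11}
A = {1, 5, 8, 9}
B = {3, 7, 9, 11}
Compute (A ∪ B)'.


U = {1, 2, 3, 4, 5, 6, 7, 8, 9, 10, 11}
A = {1, 5, 8, 9}, B = {3, 7, 9, 11}
A ∪ B = {1, 3, 5, 7, 8, 9, 11}
(A ∪ B)' = U \ (A ∪ B) = {2, 4, 6, 10}
Verification via A' ∩ B': A' = {2, 3, 4, 6, 7, 10, 11}, B' = {1, 2, 4, 5, 6, 8, 10}
A' ∩ B' = {2, 4, 6, 10} ✓

{2, 4, 6, 10}


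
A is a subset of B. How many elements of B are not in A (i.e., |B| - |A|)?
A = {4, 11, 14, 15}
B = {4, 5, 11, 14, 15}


Set A = {4, 11, 14, 15}, |A| = 4
Set B = {4, 5, 11, 14, 15}, |B| = 5
Since A ⊆ B: B \ A = {5}
|B| - |A| = 5 - 4 = 1

1


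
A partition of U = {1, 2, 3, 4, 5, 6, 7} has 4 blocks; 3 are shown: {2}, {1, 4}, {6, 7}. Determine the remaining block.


U = {1, 2, 3, 4, 5, 6, 7}
Shown blocks: {2}, {1, 4}, {6, 7}
A partition's blocks are pairwise disjoint and cover U, so the missing block = U \ (union of shown blocks).
Union of shown blocks: {1, 2, 4, 6, 7}
Missing block = U \ (union) = {3, 5}

{3, 5}


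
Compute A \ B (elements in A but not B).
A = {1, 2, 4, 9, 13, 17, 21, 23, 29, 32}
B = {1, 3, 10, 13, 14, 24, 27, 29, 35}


Set A = {1, 2, 4, 9, 13, 17, 21, 23, 29, 32}
Set B = {1, 3, 10, 13, 14, 24, 27, 29, 35}
A \ B includes elements in A that are not in B.
Check each element of A:
1 (in B, remove), 2 (not in B, keep), 4 (not in B, keep), 9 (not in B, keep), 13 (in B, remove), 17 (not in B, keep), 21 (not in B, keep), 23 (not in B, keep), 29 (in B, remove), 32 (not in B, keep)
A \ B = {2, 4, 9, 17, 21, 23, 32}

{2, 4, 9, 17, 21, 23, 32}


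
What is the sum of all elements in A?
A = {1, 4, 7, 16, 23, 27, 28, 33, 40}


Set A = {1, 4, 7, 16, 23, 27, 28, 33, 40}
Sum = 1 + 4 + 7 + 16 + 23 + 27 + 28 + 33 + 40 = 179

179


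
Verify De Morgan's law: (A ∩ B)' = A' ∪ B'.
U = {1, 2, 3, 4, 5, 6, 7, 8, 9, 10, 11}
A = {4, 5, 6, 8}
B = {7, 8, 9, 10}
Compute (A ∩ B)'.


U = {1, 2, 3, 4, 5, 6, 7, 8, 9, 10, 11}
A = {4, 5, 6, 8}, B = {7, 8, 9, 10}
A ∩ B = {8}
(A ∩ B)' = U \ (A ∩ B) = {1, 2, 3, 4, 5, 6, 7, 9, 10, 11}
Verification via A' ∪ B': A' = {1, 2, 3, 7, 9, 10, 11}, B' = {1, 2, 3, 4, 5, 6, 11}
A' ∪ B' = {1, 2, 3, 4, 5, 6, 7, 9, 10, 11} ✓

{1, 2, 3, 4, 5, 6, 7, 9, 10, 11}


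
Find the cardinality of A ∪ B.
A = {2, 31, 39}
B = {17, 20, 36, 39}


Set A = {2, 31, 39}, |A| = 3
Set B = {17, 20, 36, 39}, |B| = 4
A ∩ B = {39}, |A ∩ B| = 1
|A ∪ B| = |A| + |B| - |A ∩ B| = 3 + 4 - 1 = 6

6


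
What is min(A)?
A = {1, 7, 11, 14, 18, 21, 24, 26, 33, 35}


Set A = {1, 7, 11, 14, 18, 21, 24, 26, 33, 35}
Elements in ascending order: 1, 7, 11, 14, 18, 21, 24, 26, 33, 35
The smallest element is 1.

1


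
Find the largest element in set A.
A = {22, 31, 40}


Set A = {22, 31, 40}
Elements in ascending order: 22, 31, 40
The largest element is 40.

40


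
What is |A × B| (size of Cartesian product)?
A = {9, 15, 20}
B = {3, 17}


Set A = {9, 15, 20} has 3 elements.
Set B = {3, 17} has 2 elements.
|A × B| = |A| × |B| = 3 × 2 = 6

6


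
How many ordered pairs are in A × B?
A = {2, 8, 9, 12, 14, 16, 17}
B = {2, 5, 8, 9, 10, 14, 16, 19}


Set A = {2, 8, 9, 12, 14, 16, 17} has 7 elements.
Set B = {2, 5, 8, 9, 10, 14, 16, 19} has 8 elements.
|A × B| = |A| × |B| = 7 × 8 = 56

56


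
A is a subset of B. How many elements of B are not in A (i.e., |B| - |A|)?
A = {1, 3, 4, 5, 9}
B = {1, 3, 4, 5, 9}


Set A = {1, 3, 4, 5, 9}, |A| = 5
Set B = {1, 3, 4, 5, 9}, |B| = 5
Since A ⊆ B: B \ A = {}
|B| - |A| = 5 - 5 = 0

0


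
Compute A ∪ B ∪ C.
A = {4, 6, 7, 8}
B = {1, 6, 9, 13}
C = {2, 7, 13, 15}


Set A = {4, 6, 7, 8}
Set B = {1, 6, 9, 13}
Set C = {2, 7, 13, 15}
First, A ∪ B = {1, 4, 6, 7, 8, 9, 13}
Then, (A ∪ B) ∪ C = {1, 2, 4, 6, 7, 8, 9, 13, 15}

{1, 2, 4, 6, 7, 8, 9, 13, 15}


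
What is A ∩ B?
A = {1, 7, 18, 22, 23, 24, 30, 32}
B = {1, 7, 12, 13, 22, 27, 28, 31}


Set A = {1, 7, 18, 22, 23, 24, 30, 32}
Set B = {1, 7, 12, 13, 22, 27, 28, 31}
A ∩ B includes only elements in both sets.
Check each element of A against B:
1 ✓, 7 ✓, 18 ✗, 22 ✓, 23 ✗, 24 ✗, 30 ✗, 32 ✗
A ∩ B = {1, 7, 22}

{1, 7, 22}


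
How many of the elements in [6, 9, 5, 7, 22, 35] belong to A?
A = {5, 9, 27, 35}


Set A = {5, 9, 27, 35}
Candidates: [6, 9, 5, 7, 22, 35]
Check each candidate:
6 ∉ A, 9 ∈ A, 5 ∈ A, 7 ∉ A, 22 ∉ A, 35 ∈ A
Count of candidates in A: 3

3


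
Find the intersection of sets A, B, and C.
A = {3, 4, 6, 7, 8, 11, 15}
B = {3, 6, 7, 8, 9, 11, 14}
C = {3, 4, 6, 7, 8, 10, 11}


Set A = {3, 4, 6, 7, 8, 11, 15}
Set B = {3, 6, 7, 8, 9, 11, 14}
Set C = {3, 4, 6, 7, 8, 10, 11}
First, A ∩ B = {3, 6, 7, 8, 11}
Then, (A ∩ B) ∩ C = {3, 6, 7, 8, 11}

{3, 6, 7, 8, 11}


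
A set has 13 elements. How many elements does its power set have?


The set has 13 elements.
The power set contains all possible subsets.
|P(A)| = 2^|A| = 2^13 = 8192

8192


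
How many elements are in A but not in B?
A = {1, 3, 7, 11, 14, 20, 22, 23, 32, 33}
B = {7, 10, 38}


Set A = {1, 3, 7, 11, 14, 20, 22, 23, 32, 33}
Set B = {7, 10, 38}
A \ B = {1, 3, 11, 14, 20, 22, 23, 32, 33}
|A \ B| = 9

9


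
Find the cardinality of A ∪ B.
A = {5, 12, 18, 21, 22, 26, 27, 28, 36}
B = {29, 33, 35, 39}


Set A = {5, 12, 18, 21, 22, 26, 27, 28, 36}, |A| = 9
Set B = {29, 33, 35, 39}, |B| = 4
A ∩ B = {}, |A ∩ B| = 0
|A ∪ B| = |A| + |B| - |A ∩ B| = 9 + 4 - 0 = 13

13


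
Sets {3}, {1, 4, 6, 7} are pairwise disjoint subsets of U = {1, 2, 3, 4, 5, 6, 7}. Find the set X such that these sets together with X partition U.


U = {1, 2, 3, 4, 5, 6, 7}
Shown blocks: {3}, {1, 4, 6, 7}
A partition's blocks are pairwise disjoint and cover U, so the missing block = U \ (union of shown blocks).
Union of shown blocks: {1, 3, 4, 6, 7}
Missing block = U \ (union) = {2, 5}

{2, 5}


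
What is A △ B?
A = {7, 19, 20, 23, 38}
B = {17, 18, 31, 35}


Set A = {7, 19, 20, 23, 38}
Set B = {17, 18, 31, 35}
A △ B = (A \ B) ∪ (B \ A)
Elements in A but not B: {7, 19, 20, 23, 38}
Elements in B but not A: {17, 18, 31, 35}
A △ B = {7, 17, 18, 19, 20, 23, 31, 35, 38}

{7, 17, 18, 19, 20, 23, 31, 35, 38}


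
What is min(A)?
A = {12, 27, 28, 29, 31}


Set A = {12, 27, 28, 29, 31}
Elements in ascending order: 12, 27, 28, 29, 31
The smallest element is 12.

12


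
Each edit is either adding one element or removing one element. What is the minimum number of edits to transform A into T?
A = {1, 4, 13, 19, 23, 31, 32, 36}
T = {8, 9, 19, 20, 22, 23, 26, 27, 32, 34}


Set A = {1, 4, 13, 19, 23, 31, 32, 36}
Set T = {8, 9, 19, 20, 22, 23, 26, 27, 32, 34}
Elements to remove from A (in A, not in T): {1, 4, 13, 31, 36} → 5 removals
Elements to add to A (in T, not in A): {8, 9, 20, 22, 26, 27, 34} → 7 additions
Total edits = 5 + 7 = 12

12


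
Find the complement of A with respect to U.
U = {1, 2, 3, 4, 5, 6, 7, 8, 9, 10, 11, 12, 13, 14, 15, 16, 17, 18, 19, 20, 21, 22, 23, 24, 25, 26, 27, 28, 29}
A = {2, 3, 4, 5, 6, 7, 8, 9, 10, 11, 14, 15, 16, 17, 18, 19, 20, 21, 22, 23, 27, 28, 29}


Universal set U = {1, 2, 3, 4, 5, 6, 7, 8, 9, 10, 11, 12, 13, 14, 15, 16, 17, 18, 19, 20, 21, 22, 23, 24, 25, 26, 27, 28, 29}
Set A = {2, 3, 4, 5, 6, 7, 8, 9, 10, 11, 14, 15, 16, 17, 18, 19, 20, 21, 22, 23, 27, 28, 29}
A' = U \ A = elements in U but not in A
Checking each element of U:
1 (not in A, include), 2 (in A, exclude), 3 (in A, exclude), 4 (in A, exclude), 5 (in A, exclude), 6 (in A, exclude), 7 (in A, exclude), 8 (in A, exclude), 9 (in A, exclude), 10 (in A, exclude), 11 (in A, exclude), 12 (not in A, include), 13 (not in A, include), 14 (in A, exclude), 15 (in A, exclude), 16 (in A, exclude), 17 (in A, exclude), 18 (in A, exclude), 19 (in A, exclude), 20 (in A, exclude), 21 (in A, exclude), 22 (in A, exclude), 23 (in A, exclude), 24 (not in A, include), 25 (not in A, include), 26 (not in A, include), 27 (in A, exclude), 28 (in A, exclude), 29 (in A, exclude)
A' = {1, 12, 13, 24, 25, 26}

{1, 12, 13, 24, 25, 26}


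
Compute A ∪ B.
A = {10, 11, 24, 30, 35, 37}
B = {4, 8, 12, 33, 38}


Set A = {10, 11, 24, 30, 35, 37}
Set B = {4, 8, 12, 33, 38}
A ∪ B includes all elements in either set.
Elements from A: {10, 11, 24, 30, 35, 37}
Elements from B not already included: {4, 8, 12, 33, 38}
A ∪ B = {4, 8, 10, 11, 12, 24, 30, 33, 35, 37, 38}

{4, 8, 10, 11, 12, 24, 30, 33, 35, 37, 38}


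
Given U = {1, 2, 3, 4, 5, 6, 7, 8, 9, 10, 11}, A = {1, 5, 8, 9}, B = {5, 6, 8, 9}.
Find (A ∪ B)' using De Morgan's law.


U = {1, 2, 3, 4, 5, 6, 7, 8, 9, 10, 11}
A = {1, 5, 8, 9}, B = {5, 6, 8, 9}
A ∪ B = {1, 5, 6, 8, 9}
(A ∪ B)' = U \ (A ∪ B) = {2, 3, 4, 7, 10, 11}
Verification via A' ∩ B': A' = {2, 3, 4, 6, 7, 10, 11}, B' = {1, 2, 3, 4, 7, 10, 11}
A' ∩ B' = {2, 3, 4, 7, 10, 11} ✓

{2, 3, 4, 7, 10, 11}


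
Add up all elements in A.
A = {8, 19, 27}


Set A = {8, 19, 27}
Sum = 8 + 19 + 27 = 54

54


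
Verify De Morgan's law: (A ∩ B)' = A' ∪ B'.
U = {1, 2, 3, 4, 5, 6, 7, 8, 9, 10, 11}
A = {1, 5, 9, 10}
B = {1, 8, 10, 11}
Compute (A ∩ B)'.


U = {1, 2, 3, 4, 5, 6, 7, 8, 9, 10, 11}
A = {1, 5, 9, 10}, B = {1, 8, 10, 11}
A ∩ B = {1, 10}
(A ∩ B)' = U \ (A ∩ B) = {2, 3, 4, 5, 6, 7, 8, 9, 11}
Verification via A' ∪ B': A' = {2, 3, 4, 6, 7, 8, 11}, B' = {2, 3, 4, 5, 6, 7, 9}
A' ∪ B' = {2, 3, 4, 5, 6, 7, 8, 9, 11} ✓

{2, 3, 4, 5, 6, 7, 8, 9, 11}


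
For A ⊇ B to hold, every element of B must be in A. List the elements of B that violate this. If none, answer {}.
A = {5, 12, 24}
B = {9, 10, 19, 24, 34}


Set A = {5, 12, 24}
Set B = {9, 10, 19, 24, 34}
Check each element of B against A:
9 ∉ A (include), 10 ∉ A (include), 19 ∉ A (include), 24 ∈ A, 34 ∉ A (include)
Elements of B not in A: {9, 10, 19, 34}

{9, 10, 19, 34}


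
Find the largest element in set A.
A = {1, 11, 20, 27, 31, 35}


Set A = {1, 11, 20, 27, 31, 35}
Elements in ascending order: 1, 11, 20, 27, 31, 35
The largest element is 35.

35


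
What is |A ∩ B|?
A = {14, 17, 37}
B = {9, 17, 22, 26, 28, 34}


Set A = {14, 17, 37}
Set B = {9, 17, 22, 26, 28, 34}
A ∩ B = {17}
|A ∩ B| = 1

1


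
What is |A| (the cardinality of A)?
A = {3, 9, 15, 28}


Set A = {3, 9, 15, 28}
Listing elements: 3, 9, 15, 28
Counting: 4 elements
|A| = 4

4


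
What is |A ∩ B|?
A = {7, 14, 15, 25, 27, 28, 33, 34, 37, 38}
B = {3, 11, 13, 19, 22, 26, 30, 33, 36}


Set A = {7, 14, 15, 25, 27, 28, 33, 34, 37, 38}
Set B = {3, 11, 13, 19, 22, 26, 30, 33, 36}
A ∩ B = {33}
|A ∩ B| = 1

1


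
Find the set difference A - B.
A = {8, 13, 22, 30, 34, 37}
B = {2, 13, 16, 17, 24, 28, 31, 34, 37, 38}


Set A = {8, 13, 22, 30, 34, 37}
Set B = {2, 13, 16, 17, 24, 28, 31, 34, 37, 38}
A \ B includes elements in A that are not in B.
Check each element of A:
8 (not in B, keep), 13 (in B, remove), 22 (not in B, keep), 30 (not in B, keep), 34 (in B, remove), 37 (in B, remove)
A \ B = {8, 22, 30}

{8, 22, 30}


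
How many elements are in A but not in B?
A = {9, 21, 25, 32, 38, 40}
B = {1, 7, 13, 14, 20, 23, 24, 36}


Set A = {9, 21, 25, 32, 38, 40}
Set B = {1, 7, 13, 14, 20, 23, 24, 36}
A \ B = {9, 21, 25, 32, 38, 40}
|A \ B| = 6

6


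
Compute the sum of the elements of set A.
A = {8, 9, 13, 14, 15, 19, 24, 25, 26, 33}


Set A = {8, 9, 13, 14, 15, 19, 24, 25, 26, 33}
Sum = 8 + 9 + 13 + 14 + 15 + 19 + 24 + 25 + 26 + 33 = 186

186


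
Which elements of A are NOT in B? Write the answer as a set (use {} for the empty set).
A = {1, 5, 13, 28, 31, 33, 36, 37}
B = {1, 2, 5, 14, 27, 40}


Set A = {1, 5, 13, 28, 31, 33, 36, 37}
Set B = {1, 2, 5, 14, 27, 40}
Check each element of A against B:
1 ∈ B, 5 ∈ B, 13 ∉ B (include), 28 ∉ B (include), 31 ∉ B (include), 33 ∉ B (include), 36 ∉ B (include), 37 ∉ B (include)
Elements of A not in B: {13, 28, 31, 33, 36, 37}

{13, 28, 31, 33, 36, 37}


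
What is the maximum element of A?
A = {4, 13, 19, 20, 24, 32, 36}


Set A = {4, 13, 19, 20, 24, 32, 36}
Elements in ascending order: 4, 13, 19, 20, 24, 32, 36
The largest element is 36.

36


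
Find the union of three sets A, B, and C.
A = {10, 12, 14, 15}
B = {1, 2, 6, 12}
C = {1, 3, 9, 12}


Set A = {10, 12, 14, 15}
Set B = {1, 2, 6, 12}
Set C = {1, 3, 9, 12}
First, A ∪ B = {1, 2, 6, 10, 12, 14, 15}
Then, (A ∪ B) ∪ C = {1, 2, 3, 6, 9, 10, 12, 14, 15}

{1, 2, 3, 6, 9, 10, 12, 14, 15}


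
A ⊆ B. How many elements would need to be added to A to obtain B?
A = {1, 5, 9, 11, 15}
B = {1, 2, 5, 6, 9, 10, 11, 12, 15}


Set A = {1, 5, 9, 11, 15}, |A| = 5
Set B = {1, 2, 5, 6, 9, 10, 11, 12, 15}, |B| = 9
Since A ⊆ B: B \ A = {2, 6, 10, 12}
|B| - |A| = 9 - 5 = 4

4


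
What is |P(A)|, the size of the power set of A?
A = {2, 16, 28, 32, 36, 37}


Set A = {2, 16, 28, 32, 36, 37}
|A| = 6
The power set P(A) contains all subsets of A.
|P(A)| = 2^|A| = 2^6 = 64

64


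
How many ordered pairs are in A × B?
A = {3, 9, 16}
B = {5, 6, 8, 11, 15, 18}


Set A = {3, 9, 16} has 3 elements.
Set B = {5, 6, 8, 11, 15, 18} has 6 elements.
|A × B| = |A| × |B| = 3 × 6 = 18

18


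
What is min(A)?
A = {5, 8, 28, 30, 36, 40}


Set A = {5, 8, 28, 30, 36, 40}
Elements in ascending order: 5, 8, 28, 30, 36, 40
The smallest element is 5.

5


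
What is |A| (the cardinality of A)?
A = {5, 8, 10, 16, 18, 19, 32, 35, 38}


Set A = {5, 8, 10, 16, 18, 19, 32, 35, 38}
Listing elements: 5, 8, 10, 16, 18, 19, 32, 35, 38
Counting: 9 elements
|A| = 9

9


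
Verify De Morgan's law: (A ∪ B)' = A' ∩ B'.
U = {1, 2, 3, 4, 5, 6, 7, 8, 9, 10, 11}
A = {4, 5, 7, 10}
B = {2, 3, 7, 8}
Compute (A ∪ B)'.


U = {1, 2, 3, 4, 5, 6, 7, 8, 9, 10, 11}
A = {4, 5, 7, 10}, B = {2, 3, 7, 8}
A ∪ B = {2, 3, 4, 5, 7, 8, 10}
(A ∪ B)' = U \ (A ∪ B) = {1, 6, 9, 11}
Verification via A' ∩ B': A' = {1, 2, 3, 6, 8, 9, 11}, B' = {1, 4, 5, 6, 9, 10, 11}
A' ∩ B' = {1, 6, 9, 11} ✓

{1, 6, 9, 11}


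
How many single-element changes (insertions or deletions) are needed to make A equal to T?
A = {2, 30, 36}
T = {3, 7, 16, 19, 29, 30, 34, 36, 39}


Set A = {2, 30, 36}
Set T = {3, 7, 16, 19, 29, 30, 34, 36, 39}
Elements to remove from A (in A, not in T): {2} → 1 removals
Elements to add to A (in T, not in A): {3, 7, 16, 19, 29, 34, 39} → 7 additions
Total edits = 1 + 7 = 8

8


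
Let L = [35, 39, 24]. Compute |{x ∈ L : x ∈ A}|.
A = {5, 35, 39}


Set A = {5, 35, 39}
Candidates: [35, 39, 24]
Check each candidate:
35 ∈ A, 39 ∈ A, 24 ∉ A
Count of candidates in A: 2

2


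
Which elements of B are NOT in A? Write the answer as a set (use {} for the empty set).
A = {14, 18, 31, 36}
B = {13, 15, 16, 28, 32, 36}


Set A = {14, 18, 31, 36}
Set B = {13, 15, 16, 28, 32, 36}
Check each element of B against A:
13 ∉ A (include), 15 ∉ A (include), 16 ∉ A (include), 28 ∉ A (include), 32 ∉ A (include), 36 ∈ A
Elements of B not in A: {13, 15, 16, 28, 32}

{13, 15, 16, 28, 32}


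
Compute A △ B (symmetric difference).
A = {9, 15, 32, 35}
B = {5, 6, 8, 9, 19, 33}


Set A = {9, 15, 32, 35}
Set B = {5, 6, 8, 9, 19, 33}
A △ B = (A \ B) ∪ (B \ A)
Elements in A but not B: {15, 32, 35}
Elements in B but not A: {5, 6, 8, 19, 33}
A △ B = {5, 6, 8, 15, 19, 32, 33, 35}

{5, 6, 8, 15, 19, 32, 33, 35}


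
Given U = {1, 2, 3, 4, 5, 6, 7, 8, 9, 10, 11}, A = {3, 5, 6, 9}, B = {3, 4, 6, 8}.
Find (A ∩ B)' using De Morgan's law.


U = {1, 2, 3, 4, 5, 6, 7, 8, 9, 10, 11}
A = {3, 5, 6, 9}, B = {3, 4, 6, 8}
A ∩ B = {3, 6}
(A ∩ B)' = U \ (A ∩ B) = {1, 2, 4, 5, 7, 8, 9, 10, 11}
Verification via A' ∪ B': A' = {1, 2, 4, 7, 8, 10, 11}, B' = {1, 2, 5, 7, 9, 10, 11}
A' ∪ B' = {1, 2, 4, 5, 7, 8, 9, 10, 11} ✓

{1, 2, 4, 5, 7, 8, 9, 10, 11}


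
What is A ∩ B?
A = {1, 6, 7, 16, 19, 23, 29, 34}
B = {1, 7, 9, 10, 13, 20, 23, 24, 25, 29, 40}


Set A = {1, 6, 7, 16, 19, 23, 29, 34}
Set B = {1, 7, 9, 10, 13, 20, 23, 24, 25, 29, 40}
A ∩ B includes only elements in both sets.
Check each element of A against B:
1 ✓, 6 ✗, 7 ✓, 16 ✗, 19 ✗, 23 ✓, 29 ✓, 34 ✗
A ∩ B = {1, 7, 23, 29}

{1, 7, 23, 29}


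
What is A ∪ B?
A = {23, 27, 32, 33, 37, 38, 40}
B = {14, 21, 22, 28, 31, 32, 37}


Set A = {23, 27, 32, 33, 37, 38, 40}
Set B = {14, 21, 22, 28, 31, 32, 37}
A ∪ B includes all elements in either set.
Elements from A: {23, 27, 32, 33, 37, 38, 40}
Elements from B not already included: {14, 21, 22, 28, 31}
A ∪ B = {14, 21, 22, 23, 27, 28, 31, 32, 33, 37, 38, 40}

{14, 21, 22, 23, 27, 28, 31, 32, 33, 37, 38, 40}


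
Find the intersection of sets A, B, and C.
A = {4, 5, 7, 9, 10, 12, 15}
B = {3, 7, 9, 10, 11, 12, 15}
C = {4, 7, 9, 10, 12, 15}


Set A = {4, 5, 7, 9, 10, 12, 15}
Set B = {3, 7, 9, 10, 11, 12, 15}
Set C = {4, 7, 9, 10, 12, 15}
First, A ∩ B = {7, 9, 10, 12, 15}
Then, (A ∩ B) ∩ C = {7, 9, 10, 12, 15}

{7, 9, 10, 12, 15}


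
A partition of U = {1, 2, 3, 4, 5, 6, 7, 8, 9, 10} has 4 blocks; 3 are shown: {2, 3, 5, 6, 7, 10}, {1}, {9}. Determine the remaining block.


U = {1, 2, 3, 4, 5, 6, 7, 8, 9, 10}
Shown blocks: {2, 3, 5, 6, 7, 10}, {1}, {9}
A partition's blocks are pairwise disjoint and cover U, so the missing block = U \ (union of shown blocks).
Union of shown blocks: {1, 2, 3, 5, 6, 7, 9, 10}
Missing block = U \ (union) = {4, 8}

{4, 8}


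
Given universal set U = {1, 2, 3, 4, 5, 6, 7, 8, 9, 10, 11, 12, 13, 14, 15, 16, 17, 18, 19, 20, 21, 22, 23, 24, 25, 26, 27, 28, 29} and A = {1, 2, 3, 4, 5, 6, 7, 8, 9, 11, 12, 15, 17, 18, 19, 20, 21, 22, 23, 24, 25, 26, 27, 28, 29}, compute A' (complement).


Universal set U = {1, 2, 3, 4, 5, 6, 7, 8, 9, 10, 11, 12, 13, 14, 15, 16, 17, 18, 19, 20, 21, 22, 23, 24, 25, 26, 27, 28, 29}
Set A = {1, 2, 3, 4, 5, 6, 7, 8, 9, 11, 12, 15, 17, 18, 19, 20, 21, 22, 23, 24, 25, 26, 27, 28, 29}
A' = U \ A = elements in U but not in A
Checking each element of U:
1 (in A, exclude), 2 (in A, exclude), 3 (in A, exclude), 4 (in A, exclude), 5 (in A, exclude), 6 (in A, exclude), 7 (in A, exclude), 8 (in A, exclude), 9 (in A, exclude), 10 (not in A, include), 11 (in A, exclude), 12 (in A, exclude), 13 (not in A, include), 14 (not in A, include), 15 (in A, exclude), 16 (not in A, include), 17 (in A, exclude), 18 (in A, exclude), 19 (in A, exclude), 20 (in A, exclude), 21 (in A, exclude), 22 (in A, exclude), 23 (in A, exclude), 24 (in A, exclude), 25 (in A, exclude), 26 (in A, exclude), 27 (in A, exclude), 28 (in A, exclude), 29 (in A, exclude)
A' = {10, 13, 14, 16}

{10, 13, 14, 16}


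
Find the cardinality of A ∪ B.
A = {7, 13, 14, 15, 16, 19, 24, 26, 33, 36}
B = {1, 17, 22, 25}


Set A = {7, 13, 14, 15, 16, 19, 24, 26, 33, 36}, |A| = 10
Set B = {1, 17, 22, 25}, |B| = 4
A ∩ B = {}, |A ∩ B| = 0
|A ∪ B| = |A| + |B| - |A ∩ B| = 10 + 4 - 0 = 14

14


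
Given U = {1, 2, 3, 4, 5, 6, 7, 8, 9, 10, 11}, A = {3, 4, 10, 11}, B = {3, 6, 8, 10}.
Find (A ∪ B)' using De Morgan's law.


U = {1, 2, 3, 4, 5, 6, 7, 8, 9, 10, 11}
A = {3, 4, 10, 11}, B = {3, 6, 8, 10}
A ∪ B = {3, 4, 6, 8, 10, 11}
(A ∪ B)' = U \ (A ∪ B) = {1, 2, 5, 7, 9}
Verification via A' ∩ B': A' = {1, 2, 5, 6, 7, 8, 9}, B' = {1, 2, 4, 5, 7, 9, 11}
A' ∩ B' = {1, 2, 5, 7, 9} ✓

{1, 2, 5, 7, 9}


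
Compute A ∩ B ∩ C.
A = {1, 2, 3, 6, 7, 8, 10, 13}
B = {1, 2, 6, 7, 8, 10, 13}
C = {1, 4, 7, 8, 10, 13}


Set A = {1, 2, 3, 6, 7, 8, 10, 13}
Set B = {1, 2, 6, 7, 8, 10, 13}
Set C = {1, 4, 7, 8, 10, 13}
First, A ∩ B = {1, 2, 6, 7, 8, 10, 13}
Then, (A ∩ B) ∩ C = {1, 7, 8, 10, 13}

{1, 7, 8, 10, 13}


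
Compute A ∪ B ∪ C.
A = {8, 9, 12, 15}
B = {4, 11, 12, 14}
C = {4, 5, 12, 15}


Set A = {8, 9, 12, 15}
Set B = {4, 11, 12, 14}
Set C = {4, 5, 12, 15}
First, A ∪ B = {4, 8, 9, 11, 12, 14, 15}
Then, (A ∪ B) ∪ C = {4, 5, 8, 9, 11, 12, 14, 15}

{4, 5, 8, 9, 11, 12, 14, 15}


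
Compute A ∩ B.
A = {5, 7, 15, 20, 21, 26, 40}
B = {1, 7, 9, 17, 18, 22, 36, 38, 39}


Set A = {5, 7, 15, 20, 21, 26, 40}
Set B = {1, 7, 9, 17, 18, 22, 36, 38, 39}
A ∩ B includes only elements in both sets.
Check each element of A against B:
5 ✗, 7 ✓, 15 ✗, 20 ✗, 21 ✗, 26 ✗, 40 ✗
A ∩ B = {7}

{7}


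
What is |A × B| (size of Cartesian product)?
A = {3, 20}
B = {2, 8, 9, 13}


Set A = {3, 20} has 2 elements.
Set B = {2, 8, 9, 13} has 4 elements.
|A × B| = |A| × |B| = 2 × 4 = 8

8


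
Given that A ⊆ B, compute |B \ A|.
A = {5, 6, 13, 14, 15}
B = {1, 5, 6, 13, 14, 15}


Set A = {5, 6, 13, 14, 15}, |A| = 5
Set B = {1, 5, 6, 13, 14, 15}, |B| = 6
Since A ⊆ B: B \ A = {1}
|B| - |A| = 6 - 5 = 1

1


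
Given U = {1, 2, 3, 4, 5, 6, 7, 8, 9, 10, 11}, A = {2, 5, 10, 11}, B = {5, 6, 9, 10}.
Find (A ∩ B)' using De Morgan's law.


U = {1, 2, 3, 4, 5, 6, 7, 8, 9, 10, 11}
A = {2, 5, 10, 11}, B = {5, 6, 9, 10}
A ∩ B = {5, 10}
(A ∩ B)' = U \ (A ∩ B) = {1, 2, 3, 4, 6, 7, 8, 9, 11}
Verification via A' ∪ B': A' = {1, 3, 4, 6, 7, 8, 9}, B' = {1, 2, 3, 4, 7, 8, 11}
A' ∪ B' = {1, 2, 3, 4, 6, 7, 8, 9, 11} ✓

{1, 2, 3, 4, 6, 7, 8, 9, 11}


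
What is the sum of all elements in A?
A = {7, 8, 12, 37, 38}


Set A = {7, 8, 12, 37, 38}
Sum = 7 + 8 + 12 + 37 + 38 = 102

102


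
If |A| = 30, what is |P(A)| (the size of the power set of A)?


The set has 30 elements.
The power set contains all possible subsets.
|P(A)| = 2^|A| = 2^30 = 1073741824

1073741824


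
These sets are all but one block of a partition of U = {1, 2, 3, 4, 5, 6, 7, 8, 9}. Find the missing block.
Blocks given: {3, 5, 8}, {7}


U = {1, 2, 3, 4, 5, 6, 7, 8, 9}
Shown blocks: {3, 5, 8}, {7}
A partition's blocks are pairwise disjoint and cover U, so the missing block = U \ (union of shown blocks).
Union of shown blocks: {3, 5, 7, 8}
Missing block = U \ (union) = {1, 2, 4, 6, 9}

{1, 2, 4, 6, 9}


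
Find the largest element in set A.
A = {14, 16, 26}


Set A = {14, 16, 26}
Elements in ascending order: 14, 16, 26
The largest element is 26.

26


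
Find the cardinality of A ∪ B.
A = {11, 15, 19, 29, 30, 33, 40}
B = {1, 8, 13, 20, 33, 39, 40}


Set A = {11, 15, 19, 29, 30, 33, 40}, |A| = 7
Set B = {1, 8, 13, 20, 33, 39, 40}, |B| = 7
A ∩ B = {33, 40}, |A ∩ B| = 2
|A ∪ B| = |A| + |B| - |A ∩ B| = 7 + 7 - 2 = 12

12


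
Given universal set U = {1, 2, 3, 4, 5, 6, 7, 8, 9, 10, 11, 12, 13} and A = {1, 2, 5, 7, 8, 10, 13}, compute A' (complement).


Universal set U = {1, 2, 3, 4, 5, 6, 7, 8, 9, 10, 11, 12, 13}
Set A = {1, 2, 5, 7, 8, 10, 13}
A' = U \ A = elements in U but not in A
Checking each element of U:
1 (in A, exclude), 2 (in A, exclude), 3 (not in A, include), 4 (not in A, include), 5 (in A, exclude), 6 (not in A, include), 7 (in A, exclude), 8 (in A, exclude), 9 (not in A, include), 10 (in A, exclude), 11 (not in A, include), 12 (not in A, include), 13 (in A, exclude)
A' = {3, 4, 6, 9, 11, 12}

{3, 4, 6, 9, 11, 12}


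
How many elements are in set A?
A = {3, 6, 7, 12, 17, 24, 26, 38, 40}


Set A = {3, 6, 7, 12, 17, 24, 26, 38, 40}
Listing elements: 3, 6, 7, 12, 17, 24, 26, 38, 40
Counting: 9 elements
|A| = 9

9


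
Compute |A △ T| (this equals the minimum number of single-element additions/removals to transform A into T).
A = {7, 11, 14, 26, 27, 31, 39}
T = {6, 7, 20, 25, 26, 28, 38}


Set A = {7, 11, 14, 26, 27, 31, 39}
Set T = {6, 7, 20, 25, 26, 28, 38}
Elements to remove from A (in A, not in T): {11, 14, 27, 31, 39} → 5 removals
Elements to add to A (in T, not in A): {6, 20, 25, 28, 38} → 5 additions
Total edits = 5 + 5 = 10

10


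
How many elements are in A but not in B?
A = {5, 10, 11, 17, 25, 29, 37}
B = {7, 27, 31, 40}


Set A = {5, 10, 11, 17, 25, 29, 37}
Set B = {7, 27, 31, 40}
A \ B = {5, 10, 11, 17, 25, 29, 37}
|A \ B| = 7

7


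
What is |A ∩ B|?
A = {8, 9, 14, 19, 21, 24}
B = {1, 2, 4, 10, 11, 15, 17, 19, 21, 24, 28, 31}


Set A = {8, 9, 14, 19, 21, 24}
Set B = {1, 2, 4, 10, 11, 15, 17, 19, 21, 24, 28, 31}
A ∩ B = {19, 21, 24}
|A ∩ B| = 3

3


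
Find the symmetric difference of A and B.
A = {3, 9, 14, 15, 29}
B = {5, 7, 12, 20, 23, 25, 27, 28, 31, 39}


Set A = {3, 9, 14, 15, 29}
Set B = {5, 7, 12, 20, 23, 25, 27, 28, 31, 39}
A △ B = (A \ B) ∪ (B \ A)
Elements in A but not B: {3, 9, 14, 15, 29}
Elements in B but not A: {5, 7, 12, 20, 23, 25, 27, 28, 31, 39}
A △ B = {3, 5, 7, 9, 12, 14, 15, 20, 23, 25, 27, 28, 29, 31, 39}

{3, 5, 7, 9, 12, 14, 15, 20, 23, 25, 27, 28, 29, 31, 39}


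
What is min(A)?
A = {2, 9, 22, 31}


Set A = {2, 9, 22, 31}
Elements in ascending order: 2, 9, 22, 31
The smallest element is 2.

2


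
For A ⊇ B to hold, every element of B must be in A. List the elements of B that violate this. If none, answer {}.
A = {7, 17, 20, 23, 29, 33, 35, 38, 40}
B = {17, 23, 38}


Set A = {7, 17, 20, 23, 29, 33, 35, 38, 40}
Set B = {17, 23, 38}
Check each element of B against A:
17 ∈ A, 23 ∈ A, 38 ∈ A
Elements of B not in A: {}

{}


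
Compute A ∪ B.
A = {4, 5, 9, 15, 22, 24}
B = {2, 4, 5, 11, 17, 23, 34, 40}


Set A = {4, 5, 9, 15, 22, 24}
Set B = {2, 4, 5, 11, 17, 23, 34, 40}
A ∪ B includes all elements in either set.
Elements from A: {4, 5, 9, 15, 22, 24}
Elements from B not already included: {2, 11, 17, 23, 34, 40}
A ∪ B = {2, 4, 5, 9, 11, 15, 17, 22, 23, 24, 34, 40}

{2, 4, 5, 9, 11, 15, 17, 22, 23, 24, 34, 40}


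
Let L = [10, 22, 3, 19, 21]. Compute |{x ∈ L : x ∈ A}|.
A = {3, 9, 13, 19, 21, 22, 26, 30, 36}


Set A = {3, 9, 13, 19, 21, 22, 26, 30, 36}
Candidates: [10, 22, 3, 19, 21]
Check each candidate:
10 ∉ A, 22 ∈ A, 3 ∈ A, 19 ∈ A, 21 ∈ A
Count of candidates in A: 4

4


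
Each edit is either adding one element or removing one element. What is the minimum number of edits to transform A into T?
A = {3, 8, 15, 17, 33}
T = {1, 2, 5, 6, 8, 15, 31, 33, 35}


Set A = {3, 8, 15, 17, 33}
Set T = {1, 2, 5, 6, 8, 15, 31, 33, 35}
Elements to remove from A (in A, not in T): {3, 17} → 2 removals
Elements to add to A (in T, not in A): {1, 2, 5, 6, 31, 35} → 6 additions
Total edits = 2 + 6 = 8

8


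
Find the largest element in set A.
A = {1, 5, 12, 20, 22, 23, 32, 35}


Set A = {1, 5, 12, 20, 22, 23, 32, 35}
Elements in ascending order: 1, 5, 12, 20, 22, 23, 32, 35
The largest element is 35.

35


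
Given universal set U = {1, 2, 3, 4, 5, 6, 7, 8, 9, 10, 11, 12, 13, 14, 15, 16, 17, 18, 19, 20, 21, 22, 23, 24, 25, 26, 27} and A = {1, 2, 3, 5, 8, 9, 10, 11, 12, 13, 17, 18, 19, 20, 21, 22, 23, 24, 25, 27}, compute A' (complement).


Universal set U = {1, 2, 3, 4, 5, 6, 7, 8, 9, 10, 11, 12, 13, 14, 15, 16, 17, 18, 19, 20, 21, 22, 23, 24, 25, 26, 27}
Set A = {1, 2, 3, 5, 8, 9, 10, 11, 12, 13, 17, 18, 19, 20, 21, 22, 23, 24, 25, 27}
A' = U \ A = elements in U but not in A
Checking each element of U:
1 (in A, exclude), 2 (in A, exclude), 3 (in A, exclude), 4 (not in A, include), 5 (in A, exclude), 6 (not in A, include), 7 (not in A, include), 8 (in A, exclude), 9 (in A, exclude), 10 (in A, exclude), 11 (in A, exclude), 12 (in A, exclude), 13 (in A, exclude), 14 (not in A, include), 15 (not in A, include), 16 (not in A, include), 17 (in A, exclude), 18 (in A, exclude), 19 (in A, exclude), 20 (in A, exclude), 21 (in A, exclude), 22 (in A, exclude), 23 (in A, exclude), 24 (in A, exclude), 25 (in A, exclude), 26 (not in A, include), 27 (in A, exclude)
A' = {4, 6, 7, 14, 15, 16, 26}

{4, 6, 7, 14, 15, 16, 26}


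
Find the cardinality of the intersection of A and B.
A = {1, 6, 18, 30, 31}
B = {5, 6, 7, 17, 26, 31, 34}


Set A = {1, 6, 18, 30, 31}
Set B = {5, 6, 7, 17, 26, 31, 34}
A ∩ B = {6, 31}
|A ∩ B| = 2

2


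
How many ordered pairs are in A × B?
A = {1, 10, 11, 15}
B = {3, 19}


Set A = {1, 10, 11, 15} has 4 elements.
Set B = {3, 19} has 2 elements.
|A × B| = |A| × |B| = 4 × 2 = 8

8


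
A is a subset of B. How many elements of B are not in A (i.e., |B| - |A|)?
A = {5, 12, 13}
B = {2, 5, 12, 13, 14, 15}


Set A = {5, 12, 13}, |A| = 3
Set B = {2, 5, 12, 13, 14, 15}, |B| = 6
Since A ⊆ B: B \ A = {2, 14, 15}
|B| - |A| = 6 - 3 = 3

3


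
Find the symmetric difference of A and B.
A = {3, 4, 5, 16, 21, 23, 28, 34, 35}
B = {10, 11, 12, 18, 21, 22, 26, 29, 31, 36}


Set A = {3, 4, 5, 16, 21, 23, 28, 34, 35}
Set B = {10, 11, 12, 18, 21, 22, 26, 29, 31, 36}
A △ B = (A \ B) ∪ (B \ A)
Elements in A but not B: {3, 4, 5, 16, 23, 28, 34, 35}
Elements in B but not A: {10, 11, 12, 18, 22, 26, 29, 31, 36}
A △ B = {3, 4, 5, 10, 11, 12, 16, 18, 22, 23, 26, 28, 29, 31, 34, 35, 36}

{3, 4, 5, 10, 11, 12, 16, 18, 22, 23, 26, 28, 29, 31, 34, 35, 36}


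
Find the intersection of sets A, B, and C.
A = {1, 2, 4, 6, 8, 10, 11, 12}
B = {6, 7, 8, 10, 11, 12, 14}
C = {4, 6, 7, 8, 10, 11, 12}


Set A = {1, 2, 4, 6, 8, 10, 11, 12}
Set B = {6, 7, 8, 10, 11, 12, 14}
Set C = {4, 6, 7, 8, 10, 11, 12}
First, A ∩ B = {6, 8, 10, 11, 12}
Then, (A ∩ B) ∩ C = {6, 8, 10, 11, 12}

{6, 8, 10, 11, 12}


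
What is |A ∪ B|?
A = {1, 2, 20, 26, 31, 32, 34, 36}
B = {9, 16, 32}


Set A = {1, 2, 20, 26, 31, 32, 34, 36}, |A| = 8
Set B = {9, 16, 32}, |B| = 3
A ∩ B = {32}, |A ∩ B| = 1
|A ∪ B| = |A| + |B| - |A ∩ B| = 8 + 3 - 1 = 10

10


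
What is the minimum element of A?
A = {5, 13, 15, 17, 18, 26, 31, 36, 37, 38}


Set A = {5, 13, 15, 17, 18, 26, 31, 36, 37, 38}
Elements in ascending order: 5, 13, 15, 17, 18, 26, 31, 36, 37, 38
The smallest element is 5.

5


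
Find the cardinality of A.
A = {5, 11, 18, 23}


Set A = {5, 11, 18, 23}
Listing elements: 5, 11, 18, 23
Counting: 4 elements
|A| = 4

4


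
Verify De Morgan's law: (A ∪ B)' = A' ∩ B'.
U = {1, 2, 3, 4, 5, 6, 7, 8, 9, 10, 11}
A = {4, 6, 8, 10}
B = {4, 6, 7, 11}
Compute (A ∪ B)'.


U = {1, 2, 3, 4, 5, 6, 7, 8, 9, 10, 11}
A = {4, 6, 8, 10}, B = {4, 6, 7, 11}
A ∪ B = {4, 6, 7, 8, 10, 11}
(A ∪ B)' = U \ (A ∪ B) = {1, 2, 3, 5, 9}
Verification via A' ∩ B': A' = {1, 2, 3, 5, 7, 9, 11}, B' = {1, 2, 3, 5, 8, 9, 10}
A' ∩ B' = {1, 2, 3, 5, 9} ✓

{1, 2, 3, 5, 9}
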